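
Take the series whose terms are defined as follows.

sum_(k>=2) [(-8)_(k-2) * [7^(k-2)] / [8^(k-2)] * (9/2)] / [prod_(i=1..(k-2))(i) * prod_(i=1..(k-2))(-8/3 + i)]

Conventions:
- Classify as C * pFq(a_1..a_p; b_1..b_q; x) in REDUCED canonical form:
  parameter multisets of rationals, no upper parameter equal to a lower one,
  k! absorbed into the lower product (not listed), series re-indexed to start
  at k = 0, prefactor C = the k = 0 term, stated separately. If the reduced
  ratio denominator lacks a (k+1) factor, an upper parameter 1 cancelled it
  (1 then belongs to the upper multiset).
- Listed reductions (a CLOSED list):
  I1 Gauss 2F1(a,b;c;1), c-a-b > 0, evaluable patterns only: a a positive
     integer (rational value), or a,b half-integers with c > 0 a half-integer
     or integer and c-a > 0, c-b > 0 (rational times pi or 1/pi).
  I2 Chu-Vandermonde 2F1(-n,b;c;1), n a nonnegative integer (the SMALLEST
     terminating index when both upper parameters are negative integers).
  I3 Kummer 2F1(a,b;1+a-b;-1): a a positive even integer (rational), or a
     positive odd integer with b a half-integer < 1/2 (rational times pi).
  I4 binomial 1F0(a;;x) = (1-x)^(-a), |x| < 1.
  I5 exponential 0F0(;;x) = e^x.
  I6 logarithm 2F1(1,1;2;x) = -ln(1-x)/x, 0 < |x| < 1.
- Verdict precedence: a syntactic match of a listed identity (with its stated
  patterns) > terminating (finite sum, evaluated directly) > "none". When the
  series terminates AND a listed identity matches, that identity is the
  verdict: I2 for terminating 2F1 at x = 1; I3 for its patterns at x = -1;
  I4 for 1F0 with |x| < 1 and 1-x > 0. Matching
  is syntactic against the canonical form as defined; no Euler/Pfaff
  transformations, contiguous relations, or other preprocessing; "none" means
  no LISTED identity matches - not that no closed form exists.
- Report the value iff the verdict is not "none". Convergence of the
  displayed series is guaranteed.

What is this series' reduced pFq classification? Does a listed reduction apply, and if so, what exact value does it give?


Reduced: x = 7/8, 1F1, upper = {-8}, lower = {-5/3}, C = 9/2. Verdict: terminating at k = 8: the factor (-8)_k kills every later term; summing the 9 survivors is exact. Exact value: -195322680893169/2791728742400.

The tell: t_0 being 9/2, the product of the first k integers (C = 9/2) is k!.
Ratio: r(k) = (7/8) * (k-8) / [(k-5/3) (k+1)] ; factor over Q: parameters, x = (7/8), and C = 9/2.


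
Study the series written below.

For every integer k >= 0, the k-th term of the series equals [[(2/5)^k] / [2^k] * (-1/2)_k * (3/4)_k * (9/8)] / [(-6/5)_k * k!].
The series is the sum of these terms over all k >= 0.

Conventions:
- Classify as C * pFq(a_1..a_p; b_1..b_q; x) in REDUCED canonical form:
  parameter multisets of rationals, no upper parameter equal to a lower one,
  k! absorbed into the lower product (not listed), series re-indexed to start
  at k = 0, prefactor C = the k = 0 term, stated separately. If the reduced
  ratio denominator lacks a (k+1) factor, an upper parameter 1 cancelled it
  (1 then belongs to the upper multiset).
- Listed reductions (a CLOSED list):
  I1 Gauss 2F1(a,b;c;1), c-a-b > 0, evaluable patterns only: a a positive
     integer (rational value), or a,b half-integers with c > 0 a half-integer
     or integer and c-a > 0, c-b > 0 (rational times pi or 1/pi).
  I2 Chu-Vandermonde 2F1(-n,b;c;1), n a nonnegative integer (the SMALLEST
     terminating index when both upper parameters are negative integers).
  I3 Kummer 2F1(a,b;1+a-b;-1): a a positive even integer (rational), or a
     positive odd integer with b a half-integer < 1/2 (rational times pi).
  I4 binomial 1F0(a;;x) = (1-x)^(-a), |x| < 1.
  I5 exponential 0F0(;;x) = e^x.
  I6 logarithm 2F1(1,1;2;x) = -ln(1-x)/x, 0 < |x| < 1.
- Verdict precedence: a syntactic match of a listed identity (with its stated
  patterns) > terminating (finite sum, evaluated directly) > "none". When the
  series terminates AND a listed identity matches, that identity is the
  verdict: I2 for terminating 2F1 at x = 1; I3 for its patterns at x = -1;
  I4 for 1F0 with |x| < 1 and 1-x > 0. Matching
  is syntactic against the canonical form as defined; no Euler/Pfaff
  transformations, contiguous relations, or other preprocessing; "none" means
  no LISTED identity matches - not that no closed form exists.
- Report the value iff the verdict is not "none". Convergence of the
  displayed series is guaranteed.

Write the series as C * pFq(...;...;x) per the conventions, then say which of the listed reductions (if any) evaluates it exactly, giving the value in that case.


The series (x = 1/5) is 2F1: upper {-1/2, 3/4}, lower {-6/5}, prefactor 9/8. Verdict: none here - no I1-I6 shape fits x = 1/5 with lower {-6/5}.

Key step: t_0 being 9/8, the two k-th powers (C = 9/8) combine into one argument.
Adjacent-term ratio: r(k) = (1/5) * (k-1/2) (k+3/4) / [(k-6/5) (k+1)] ; factor over Q: parameters, x = (1/5), and C = 9/8.


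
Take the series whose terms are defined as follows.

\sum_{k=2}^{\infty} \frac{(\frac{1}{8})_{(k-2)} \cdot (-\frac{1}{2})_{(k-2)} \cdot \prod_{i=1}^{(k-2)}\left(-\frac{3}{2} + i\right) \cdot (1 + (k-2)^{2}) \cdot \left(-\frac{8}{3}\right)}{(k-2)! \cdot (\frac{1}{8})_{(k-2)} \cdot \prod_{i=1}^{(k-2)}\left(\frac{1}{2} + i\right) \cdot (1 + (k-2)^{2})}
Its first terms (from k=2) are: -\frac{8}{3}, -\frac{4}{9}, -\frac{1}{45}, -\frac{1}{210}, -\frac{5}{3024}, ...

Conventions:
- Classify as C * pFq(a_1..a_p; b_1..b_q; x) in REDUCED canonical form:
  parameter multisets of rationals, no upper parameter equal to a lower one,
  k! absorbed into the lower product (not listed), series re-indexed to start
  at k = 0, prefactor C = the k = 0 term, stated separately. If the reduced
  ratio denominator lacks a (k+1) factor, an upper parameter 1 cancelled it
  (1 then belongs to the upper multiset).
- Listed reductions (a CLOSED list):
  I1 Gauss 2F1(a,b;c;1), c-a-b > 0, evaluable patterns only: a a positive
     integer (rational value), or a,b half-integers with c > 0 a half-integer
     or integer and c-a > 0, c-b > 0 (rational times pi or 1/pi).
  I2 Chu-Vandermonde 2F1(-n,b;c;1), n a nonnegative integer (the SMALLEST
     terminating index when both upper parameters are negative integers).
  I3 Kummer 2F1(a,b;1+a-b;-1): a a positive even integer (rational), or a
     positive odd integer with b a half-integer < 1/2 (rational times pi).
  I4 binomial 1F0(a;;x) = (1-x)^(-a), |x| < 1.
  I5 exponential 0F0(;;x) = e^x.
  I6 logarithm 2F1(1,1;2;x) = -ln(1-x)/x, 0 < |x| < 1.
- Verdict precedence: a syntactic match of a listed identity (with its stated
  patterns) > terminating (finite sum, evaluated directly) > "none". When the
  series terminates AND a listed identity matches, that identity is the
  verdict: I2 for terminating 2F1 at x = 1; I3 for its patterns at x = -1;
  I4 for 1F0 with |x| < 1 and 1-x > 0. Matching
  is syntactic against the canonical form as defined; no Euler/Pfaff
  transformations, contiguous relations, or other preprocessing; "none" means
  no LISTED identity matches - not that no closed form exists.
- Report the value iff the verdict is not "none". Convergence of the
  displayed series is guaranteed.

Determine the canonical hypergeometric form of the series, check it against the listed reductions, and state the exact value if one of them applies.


Key observation: t_0 = -\frac{8}{3} here, and the lower running product (C = -8/3) is a rising factorial.
Adjacent-term ratio: r(k) = 1 * (k-\frac{1}{2}) (k-\frac{1}{2}) / [(k+\frac{3}{2}) (k+1)] - poly over poly, x = 1 from leading terms; C = -\frac{8}{3} at k = 0.

Classification (C = -\frac{8}{3}): 2F1 with upper {-\frac{1}{2}, -\frac{1}{2}}, lower {\frac{3}{2}}, argument x = 1. Verdict: Gauss (I1, half-integer pattern) fires (x = 1; upper {-\frac{1}{2}, -\frac{1}{2}} half-integers, c = \frac{3}{2} in the evaluable pattern). Its exact value is \left(-1\right) \cdot \pi.


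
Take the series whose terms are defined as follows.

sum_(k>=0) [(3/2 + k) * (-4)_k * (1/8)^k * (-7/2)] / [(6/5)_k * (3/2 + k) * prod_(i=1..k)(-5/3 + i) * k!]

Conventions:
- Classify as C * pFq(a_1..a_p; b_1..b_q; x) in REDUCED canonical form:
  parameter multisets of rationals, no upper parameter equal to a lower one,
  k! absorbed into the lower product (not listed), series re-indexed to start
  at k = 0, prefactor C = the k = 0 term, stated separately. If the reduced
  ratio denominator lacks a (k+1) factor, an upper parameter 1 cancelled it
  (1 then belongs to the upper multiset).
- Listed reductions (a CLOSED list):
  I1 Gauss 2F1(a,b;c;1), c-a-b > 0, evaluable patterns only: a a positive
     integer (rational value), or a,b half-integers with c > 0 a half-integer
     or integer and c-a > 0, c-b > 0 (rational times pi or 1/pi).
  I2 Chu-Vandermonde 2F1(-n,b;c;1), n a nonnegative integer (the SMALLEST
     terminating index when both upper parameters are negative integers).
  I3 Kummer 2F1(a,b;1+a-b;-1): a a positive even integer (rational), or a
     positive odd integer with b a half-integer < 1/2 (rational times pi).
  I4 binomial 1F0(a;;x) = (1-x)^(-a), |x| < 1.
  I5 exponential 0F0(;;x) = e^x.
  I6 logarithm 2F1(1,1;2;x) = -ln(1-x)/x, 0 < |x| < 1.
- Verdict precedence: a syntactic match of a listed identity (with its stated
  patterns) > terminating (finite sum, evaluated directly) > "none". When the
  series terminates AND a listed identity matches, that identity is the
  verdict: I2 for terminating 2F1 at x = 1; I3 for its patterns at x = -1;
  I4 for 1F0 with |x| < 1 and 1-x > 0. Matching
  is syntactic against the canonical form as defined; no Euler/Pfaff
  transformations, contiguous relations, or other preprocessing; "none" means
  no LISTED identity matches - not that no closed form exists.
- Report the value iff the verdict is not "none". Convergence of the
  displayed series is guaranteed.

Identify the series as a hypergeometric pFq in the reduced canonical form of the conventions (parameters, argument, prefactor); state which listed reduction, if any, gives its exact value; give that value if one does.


Prefactor -7/2, argument 1/8: 1F2 with upper {-4} over lower {-2/3, 6/5}. Verdict: terminating - upper -4 stops the sum at k = 4; the 5 terms are added exactly. Exact value: -829863079/161480704.

The tell: x = (1/8) and the factor k + 3/2 cancels (top and bottom), leaving C = -7/2, x = 1/8.
Adjacent-term ratio: r(k) = (1/8) * (k-4) / [(k-2/3) (k+6/5) (k+1)] - rational in k. x = (1/8); t_0 = -7/2; negate the roots.


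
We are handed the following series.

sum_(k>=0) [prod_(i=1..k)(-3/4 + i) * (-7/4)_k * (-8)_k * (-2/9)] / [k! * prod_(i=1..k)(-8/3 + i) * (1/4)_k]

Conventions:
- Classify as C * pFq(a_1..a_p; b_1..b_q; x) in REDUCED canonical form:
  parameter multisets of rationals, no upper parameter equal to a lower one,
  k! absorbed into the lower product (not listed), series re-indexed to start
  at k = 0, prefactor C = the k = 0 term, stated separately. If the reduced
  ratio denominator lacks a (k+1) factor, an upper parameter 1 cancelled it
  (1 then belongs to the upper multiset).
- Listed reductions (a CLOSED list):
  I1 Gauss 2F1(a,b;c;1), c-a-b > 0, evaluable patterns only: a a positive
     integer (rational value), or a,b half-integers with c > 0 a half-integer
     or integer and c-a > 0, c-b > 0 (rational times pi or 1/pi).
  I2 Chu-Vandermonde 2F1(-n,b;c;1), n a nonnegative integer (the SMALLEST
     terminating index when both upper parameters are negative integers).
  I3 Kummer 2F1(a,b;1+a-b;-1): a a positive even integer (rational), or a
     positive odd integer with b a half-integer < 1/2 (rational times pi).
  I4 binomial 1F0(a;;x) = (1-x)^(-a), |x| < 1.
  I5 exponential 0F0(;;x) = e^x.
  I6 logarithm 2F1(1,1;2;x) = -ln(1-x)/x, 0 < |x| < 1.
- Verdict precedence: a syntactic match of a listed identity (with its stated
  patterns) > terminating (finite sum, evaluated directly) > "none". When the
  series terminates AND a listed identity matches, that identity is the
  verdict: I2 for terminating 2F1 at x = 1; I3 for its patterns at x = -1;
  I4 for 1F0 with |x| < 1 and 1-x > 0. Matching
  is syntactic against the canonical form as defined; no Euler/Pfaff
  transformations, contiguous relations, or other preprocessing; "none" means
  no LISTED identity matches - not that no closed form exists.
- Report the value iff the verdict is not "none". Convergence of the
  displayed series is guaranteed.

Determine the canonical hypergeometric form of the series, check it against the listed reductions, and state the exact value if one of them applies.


The series (x = 1) is 2F1: upper {-8, -7/4}, lower {-5/3}, prefactor -2/9. Verdict (x = 1): the Chu-Vandermonde identity I2 applies (terminating 2F1 at x = 1 with n = 8, b = -7/4, c = -5/3). Its exact value is -98032795/75497472.

First insight: t_0 = -2/9 here, and the lower running product (prefactor -2/9) is a rising factorial.
Ratio: r(k) = 1 * (k-8) (k-7/4) / [(k-5/3) (k+1)] - rational in k. x = 1; t_0 = -2/9; negate the roots.


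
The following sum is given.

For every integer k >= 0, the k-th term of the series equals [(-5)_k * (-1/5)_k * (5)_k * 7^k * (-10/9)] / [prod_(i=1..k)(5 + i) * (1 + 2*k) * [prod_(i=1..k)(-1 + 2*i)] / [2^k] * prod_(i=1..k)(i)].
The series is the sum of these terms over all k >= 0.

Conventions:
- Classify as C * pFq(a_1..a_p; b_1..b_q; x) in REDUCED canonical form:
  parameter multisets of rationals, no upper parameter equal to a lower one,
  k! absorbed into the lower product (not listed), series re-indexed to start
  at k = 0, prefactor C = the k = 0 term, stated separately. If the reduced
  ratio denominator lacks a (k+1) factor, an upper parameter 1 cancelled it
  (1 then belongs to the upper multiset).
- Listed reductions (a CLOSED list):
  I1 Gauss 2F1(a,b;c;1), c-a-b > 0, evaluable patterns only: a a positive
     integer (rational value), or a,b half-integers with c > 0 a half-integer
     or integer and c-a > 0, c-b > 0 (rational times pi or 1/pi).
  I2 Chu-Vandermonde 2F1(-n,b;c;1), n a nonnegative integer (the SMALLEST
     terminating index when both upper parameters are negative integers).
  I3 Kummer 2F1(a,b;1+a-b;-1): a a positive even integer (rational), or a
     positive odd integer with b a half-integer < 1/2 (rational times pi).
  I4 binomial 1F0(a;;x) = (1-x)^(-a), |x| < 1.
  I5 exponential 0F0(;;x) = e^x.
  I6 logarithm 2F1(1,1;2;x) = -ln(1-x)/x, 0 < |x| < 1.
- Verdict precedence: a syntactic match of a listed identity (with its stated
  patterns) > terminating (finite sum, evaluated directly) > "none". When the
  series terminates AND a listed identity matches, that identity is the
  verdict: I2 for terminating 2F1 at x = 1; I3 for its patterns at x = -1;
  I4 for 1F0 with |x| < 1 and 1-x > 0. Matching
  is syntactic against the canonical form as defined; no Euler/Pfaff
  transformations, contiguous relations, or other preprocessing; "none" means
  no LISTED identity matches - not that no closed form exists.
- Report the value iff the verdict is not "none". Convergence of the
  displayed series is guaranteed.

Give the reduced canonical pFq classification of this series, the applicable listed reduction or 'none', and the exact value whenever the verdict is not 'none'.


The tell: with t_0 = -10/9, the lower running product (C = -10/9, x = 7) is a rising factorial.
Consecutive-term ratio: r(k) = 7 * (k-5) (k-1/5) (k+5) / [(k+3/2) (k+6) (k+1)] - rational in k, leading ratio 7; with t_0 = -10/9, classification follows.

This is -10/9 * 3F2(-5, -1/5, 5; 3/2, 6; 7) in reduced canonical form. Verdict: terminating (-5 upstairs). 6 nonzero terms in all; added directly. Value: -233956232/8353125.


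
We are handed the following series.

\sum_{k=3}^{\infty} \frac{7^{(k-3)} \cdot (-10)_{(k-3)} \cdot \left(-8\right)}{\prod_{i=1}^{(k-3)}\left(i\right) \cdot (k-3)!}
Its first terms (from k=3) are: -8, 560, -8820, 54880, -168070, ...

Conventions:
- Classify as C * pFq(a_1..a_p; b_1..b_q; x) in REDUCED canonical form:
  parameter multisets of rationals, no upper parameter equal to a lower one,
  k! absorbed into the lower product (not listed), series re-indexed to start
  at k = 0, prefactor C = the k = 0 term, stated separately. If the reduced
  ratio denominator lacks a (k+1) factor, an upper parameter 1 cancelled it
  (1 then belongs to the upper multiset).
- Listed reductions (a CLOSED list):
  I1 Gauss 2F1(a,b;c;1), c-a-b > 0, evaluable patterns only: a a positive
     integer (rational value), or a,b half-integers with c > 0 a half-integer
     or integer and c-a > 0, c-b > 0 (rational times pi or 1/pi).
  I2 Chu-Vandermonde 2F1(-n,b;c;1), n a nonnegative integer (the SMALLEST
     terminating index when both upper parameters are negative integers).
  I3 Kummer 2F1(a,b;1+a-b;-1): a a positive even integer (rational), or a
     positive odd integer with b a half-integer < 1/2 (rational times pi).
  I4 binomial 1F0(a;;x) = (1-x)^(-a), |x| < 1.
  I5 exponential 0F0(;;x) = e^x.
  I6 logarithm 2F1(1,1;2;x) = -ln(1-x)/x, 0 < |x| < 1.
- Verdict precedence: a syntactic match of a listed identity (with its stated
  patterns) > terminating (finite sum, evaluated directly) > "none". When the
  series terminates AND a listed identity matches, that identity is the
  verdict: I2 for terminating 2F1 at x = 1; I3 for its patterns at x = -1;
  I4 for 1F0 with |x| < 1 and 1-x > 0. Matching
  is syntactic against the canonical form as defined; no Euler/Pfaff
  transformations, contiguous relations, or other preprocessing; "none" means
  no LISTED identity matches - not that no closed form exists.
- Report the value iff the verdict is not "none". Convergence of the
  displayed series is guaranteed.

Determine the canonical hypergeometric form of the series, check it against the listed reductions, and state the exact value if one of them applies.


Reduced: x = 7, 1F1, upper = {-10}, lower = {1}, C = -8. Verdict: terminating - no listed pattern fits, but -10 in the upper list cuts the series at k = 10; direct evaluation. Value: \frac{1138741}{21600}.

The tell: t_0 = -8 here, and the lower running product (C = -8) is a rising factorial.
Ratio: r(k) = 7 * (k-10) / [(k+1) (k+1)] ; factor over Q: parameters, x = 7, and C = -8.


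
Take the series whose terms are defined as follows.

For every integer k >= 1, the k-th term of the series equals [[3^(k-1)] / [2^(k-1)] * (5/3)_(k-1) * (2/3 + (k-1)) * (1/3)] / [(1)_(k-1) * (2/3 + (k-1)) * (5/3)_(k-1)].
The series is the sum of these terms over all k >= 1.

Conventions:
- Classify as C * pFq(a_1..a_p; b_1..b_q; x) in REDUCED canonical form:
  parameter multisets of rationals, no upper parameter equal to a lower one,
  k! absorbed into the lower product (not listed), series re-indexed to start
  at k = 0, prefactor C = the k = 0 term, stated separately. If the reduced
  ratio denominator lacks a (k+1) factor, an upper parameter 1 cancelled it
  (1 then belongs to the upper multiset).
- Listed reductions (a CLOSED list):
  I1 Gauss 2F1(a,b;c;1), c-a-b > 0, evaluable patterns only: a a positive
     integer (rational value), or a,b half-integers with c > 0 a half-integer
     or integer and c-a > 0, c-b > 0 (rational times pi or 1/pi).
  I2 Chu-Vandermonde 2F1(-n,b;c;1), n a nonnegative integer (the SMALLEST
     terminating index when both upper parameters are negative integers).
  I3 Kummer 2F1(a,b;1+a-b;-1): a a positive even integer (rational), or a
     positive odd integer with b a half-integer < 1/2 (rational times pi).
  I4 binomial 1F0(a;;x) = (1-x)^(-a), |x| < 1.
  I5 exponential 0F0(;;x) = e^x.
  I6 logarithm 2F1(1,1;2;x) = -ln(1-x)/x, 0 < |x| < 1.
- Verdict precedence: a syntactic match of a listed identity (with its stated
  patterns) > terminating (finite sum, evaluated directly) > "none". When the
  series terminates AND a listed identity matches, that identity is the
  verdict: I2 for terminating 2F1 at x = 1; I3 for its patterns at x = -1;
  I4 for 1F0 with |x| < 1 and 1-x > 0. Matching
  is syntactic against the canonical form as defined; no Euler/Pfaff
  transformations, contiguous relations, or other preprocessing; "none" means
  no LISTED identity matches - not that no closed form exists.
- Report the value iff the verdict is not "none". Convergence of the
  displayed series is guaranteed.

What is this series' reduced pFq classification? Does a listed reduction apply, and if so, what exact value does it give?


First insight: t_0 = 1/3 here, and (1)_k (prefactor 1/3) is k! itself.
Step ratio: r(k) = (3/2) * 1 / [(k+1)] - rational in k, leading ratio (3/2); with t_0 = 1/3, classification follows.

Classification (C = 1/3): 0F0 with upper {-}, lower {-}, argument x = 3/2. Verdict at x = 3/2: the exponential series (I5) matches (the 0F0 exponential series at x = 3/2). Exact value: (1/3) * e^(3/2).


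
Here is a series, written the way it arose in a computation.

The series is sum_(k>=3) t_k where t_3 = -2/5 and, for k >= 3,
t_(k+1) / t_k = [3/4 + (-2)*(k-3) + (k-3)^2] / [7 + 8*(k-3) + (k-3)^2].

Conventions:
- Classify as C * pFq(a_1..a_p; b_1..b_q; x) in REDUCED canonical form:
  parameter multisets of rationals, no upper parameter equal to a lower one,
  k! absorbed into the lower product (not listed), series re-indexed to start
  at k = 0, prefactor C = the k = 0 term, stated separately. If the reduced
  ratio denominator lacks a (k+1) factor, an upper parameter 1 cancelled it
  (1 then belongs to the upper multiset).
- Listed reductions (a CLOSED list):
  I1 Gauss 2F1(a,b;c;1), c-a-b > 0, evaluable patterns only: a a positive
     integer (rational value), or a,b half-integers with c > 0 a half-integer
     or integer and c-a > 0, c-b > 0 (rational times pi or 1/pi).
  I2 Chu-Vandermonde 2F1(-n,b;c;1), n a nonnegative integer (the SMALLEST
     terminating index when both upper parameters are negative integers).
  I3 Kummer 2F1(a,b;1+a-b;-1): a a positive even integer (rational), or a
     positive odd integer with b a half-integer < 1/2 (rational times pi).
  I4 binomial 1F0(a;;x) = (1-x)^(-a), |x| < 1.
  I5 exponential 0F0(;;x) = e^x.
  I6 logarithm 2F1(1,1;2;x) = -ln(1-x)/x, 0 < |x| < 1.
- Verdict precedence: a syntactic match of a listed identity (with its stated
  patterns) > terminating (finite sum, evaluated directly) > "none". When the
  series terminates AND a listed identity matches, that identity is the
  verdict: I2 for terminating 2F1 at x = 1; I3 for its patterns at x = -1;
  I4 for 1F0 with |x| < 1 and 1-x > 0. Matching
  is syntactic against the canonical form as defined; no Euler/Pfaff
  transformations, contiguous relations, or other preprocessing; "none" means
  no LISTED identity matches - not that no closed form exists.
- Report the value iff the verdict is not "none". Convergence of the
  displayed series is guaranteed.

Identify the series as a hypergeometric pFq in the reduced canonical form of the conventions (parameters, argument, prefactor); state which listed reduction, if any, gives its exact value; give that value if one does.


x = 1 here; the reduced form reads 2F1, upper {-3/2, -1/2}, lower {7}, C = -2/5. Verdict: this is the half-integer Gauss pattern (I1) (x = 1; upper {-3/2, -1/2} half-integers, c = 7 in the evaluable pattern). Sum: (-134217728/96621525) / pi.

First insight: x = 1 and the expanded ratio factors over Q; prefactor -2/5, roots give parameters.
Term ratio: r(k) = 1 * (k-3/2) (k-1/2) / [(k+7) (k+1)] - poly over poly, x = 1 from leading terms; C = -2/5 at k = 0.


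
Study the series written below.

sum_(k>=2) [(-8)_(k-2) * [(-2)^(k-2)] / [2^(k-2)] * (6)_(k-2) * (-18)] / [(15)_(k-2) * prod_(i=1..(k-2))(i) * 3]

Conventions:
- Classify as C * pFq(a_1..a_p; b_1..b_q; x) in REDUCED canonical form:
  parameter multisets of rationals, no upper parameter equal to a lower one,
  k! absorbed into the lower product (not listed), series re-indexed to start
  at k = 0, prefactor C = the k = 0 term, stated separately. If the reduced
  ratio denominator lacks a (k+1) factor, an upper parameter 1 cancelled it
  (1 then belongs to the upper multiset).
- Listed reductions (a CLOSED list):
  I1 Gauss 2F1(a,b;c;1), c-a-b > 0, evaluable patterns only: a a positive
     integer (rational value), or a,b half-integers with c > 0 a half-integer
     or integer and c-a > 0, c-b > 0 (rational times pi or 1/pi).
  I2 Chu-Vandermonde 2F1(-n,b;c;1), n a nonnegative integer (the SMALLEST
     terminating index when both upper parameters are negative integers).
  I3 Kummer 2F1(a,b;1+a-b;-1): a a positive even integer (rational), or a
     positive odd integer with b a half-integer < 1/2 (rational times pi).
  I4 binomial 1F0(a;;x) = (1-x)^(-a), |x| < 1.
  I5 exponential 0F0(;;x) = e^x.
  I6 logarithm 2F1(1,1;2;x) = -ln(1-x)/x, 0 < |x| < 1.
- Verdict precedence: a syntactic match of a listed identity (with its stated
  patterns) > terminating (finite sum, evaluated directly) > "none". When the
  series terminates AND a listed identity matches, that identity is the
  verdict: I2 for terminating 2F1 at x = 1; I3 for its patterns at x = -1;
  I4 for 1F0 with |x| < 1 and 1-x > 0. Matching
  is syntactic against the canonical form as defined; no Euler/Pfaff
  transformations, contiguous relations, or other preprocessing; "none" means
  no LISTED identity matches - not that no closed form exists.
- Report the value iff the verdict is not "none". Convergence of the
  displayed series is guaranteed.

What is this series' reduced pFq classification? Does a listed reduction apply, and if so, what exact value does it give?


Reduced: x = -1, 2F1, upper = {-8, 6}, lower = {15}, C = -6. Verdict: this is Kummer's theorem (I3) (x = -1; c = 15 equals 1+a-b for upper {-8, 6}: listed pattern). Hence: -546/5.

Key observation: from the first term -6: the constant factors (C = -6, x = -1) combine into one prefactor.
Ratio: r(k) = (-1) * (k-8) (k+6) / [(k+15) (k+1)] ; factor over Q: parameters, x = (-1), and C = -6.


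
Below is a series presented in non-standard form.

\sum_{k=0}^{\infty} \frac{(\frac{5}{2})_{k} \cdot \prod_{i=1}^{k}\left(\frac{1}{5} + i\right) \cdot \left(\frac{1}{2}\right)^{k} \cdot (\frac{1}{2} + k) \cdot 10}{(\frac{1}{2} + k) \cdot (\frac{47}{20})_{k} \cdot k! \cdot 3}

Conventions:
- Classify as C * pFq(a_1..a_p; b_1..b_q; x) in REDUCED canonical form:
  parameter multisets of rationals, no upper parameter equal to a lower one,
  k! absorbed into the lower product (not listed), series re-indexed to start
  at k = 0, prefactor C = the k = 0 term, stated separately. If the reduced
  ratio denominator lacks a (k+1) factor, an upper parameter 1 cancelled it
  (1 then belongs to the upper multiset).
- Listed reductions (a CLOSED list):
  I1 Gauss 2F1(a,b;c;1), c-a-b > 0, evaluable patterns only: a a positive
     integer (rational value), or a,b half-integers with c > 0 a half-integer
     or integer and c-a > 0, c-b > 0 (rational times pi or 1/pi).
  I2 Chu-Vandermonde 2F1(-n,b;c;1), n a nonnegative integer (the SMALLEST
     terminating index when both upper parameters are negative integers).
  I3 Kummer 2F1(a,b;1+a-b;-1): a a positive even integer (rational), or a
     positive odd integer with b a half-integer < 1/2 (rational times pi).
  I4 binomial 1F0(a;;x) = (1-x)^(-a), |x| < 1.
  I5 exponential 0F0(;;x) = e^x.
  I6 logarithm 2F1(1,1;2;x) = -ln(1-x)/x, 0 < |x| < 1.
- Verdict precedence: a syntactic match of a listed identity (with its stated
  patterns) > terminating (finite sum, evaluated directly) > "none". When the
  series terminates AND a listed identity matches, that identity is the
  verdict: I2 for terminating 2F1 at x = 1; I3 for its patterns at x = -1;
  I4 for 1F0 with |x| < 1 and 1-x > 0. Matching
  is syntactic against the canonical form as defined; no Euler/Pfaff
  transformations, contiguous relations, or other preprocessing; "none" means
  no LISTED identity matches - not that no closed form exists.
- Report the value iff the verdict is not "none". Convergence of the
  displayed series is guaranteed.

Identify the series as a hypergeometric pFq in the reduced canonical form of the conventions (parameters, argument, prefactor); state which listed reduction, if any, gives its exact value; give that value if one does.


The series (x = \frac{1}{2}) is 2F1: upper {\frac{6}{5}, \frac{5}{2}}, lower {\frac{47}{20}}, prefactor \frac{10}{3}. Verdict: no listed reduction: x = \frac{1}{2} and upper {\frac{6}{5}, \frac{5}{2}} fail every I1-I6 pattern.

The tell: t_0 = \frac{10}{3} here, and k + 1/2 divides numerator and denominator alike; C = 10/3, x = 1/2 after cancelling.
Adjacent-term ratio: r(k) = \frac{1}{2} * (k+\frac{6}{5}) (k+\frac{5}{2}) / [(k+\frac{47}{20}) (k+1)] - rational in k. x = \frac{1}{2}; t_0 = \frac{10}{3}; negate the roots.


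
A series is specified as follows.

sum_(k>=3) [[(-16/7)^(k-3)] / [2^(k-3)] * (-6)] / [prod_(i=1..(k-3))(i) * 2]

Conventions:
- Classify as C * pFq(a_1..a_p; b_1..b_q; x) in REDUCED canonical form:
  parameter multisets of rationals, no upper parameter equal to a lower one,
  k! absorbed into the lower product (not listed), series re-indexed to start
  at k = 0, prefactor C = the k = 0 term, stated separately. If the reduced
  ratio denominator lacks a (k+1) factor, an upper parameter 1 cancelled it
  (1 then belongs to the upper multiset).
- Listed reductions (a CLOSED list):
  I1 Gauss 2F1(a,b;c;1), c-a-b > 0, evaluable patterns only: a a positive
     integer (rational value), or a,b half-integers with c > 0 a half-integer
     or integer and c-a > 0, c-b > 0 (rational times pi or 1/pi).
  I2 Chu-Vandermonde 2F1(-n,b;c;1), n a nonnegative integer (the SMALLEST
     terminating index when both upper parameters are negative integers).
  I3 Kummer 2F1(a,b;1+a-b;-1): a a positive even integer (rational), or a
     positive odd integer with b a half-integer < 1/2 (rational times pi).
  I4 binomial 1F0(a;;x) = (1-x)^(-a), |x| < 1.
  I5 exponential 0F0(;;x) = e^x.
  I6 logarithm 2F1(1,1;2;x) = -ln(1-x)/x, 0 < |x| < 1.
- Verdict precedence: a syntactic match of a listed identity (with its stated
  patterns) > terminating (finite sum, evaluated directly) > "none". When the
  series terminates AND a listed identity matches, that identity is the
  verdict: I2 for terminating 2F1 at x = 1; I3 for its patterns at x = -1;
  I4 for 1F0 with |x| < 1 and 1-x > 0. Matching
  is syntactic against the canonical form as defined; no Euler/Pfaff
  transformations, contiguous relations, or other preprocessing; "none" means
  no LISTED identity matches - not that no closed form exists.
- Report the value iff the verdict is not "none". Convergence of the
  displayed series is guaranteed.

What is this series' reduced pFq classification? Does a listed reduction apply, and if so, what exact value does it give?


Reduced: x = -8/7, 0F0, upper = {-}, lower = {-}, C = -3. Verdict: the I5 exponential reduction fires (the 0F0 exponential series at x = -8/7). Exact value: (-3) * e^(-8/7).

Key step: with t_0 = -3, the two k-th powers (C = -3) combine into one argument.
Ratio: r(k) = (-8/7) * 1 / [(k+1)] - rational in k. x = (-8/7); t_0 = -3; negate the roots.


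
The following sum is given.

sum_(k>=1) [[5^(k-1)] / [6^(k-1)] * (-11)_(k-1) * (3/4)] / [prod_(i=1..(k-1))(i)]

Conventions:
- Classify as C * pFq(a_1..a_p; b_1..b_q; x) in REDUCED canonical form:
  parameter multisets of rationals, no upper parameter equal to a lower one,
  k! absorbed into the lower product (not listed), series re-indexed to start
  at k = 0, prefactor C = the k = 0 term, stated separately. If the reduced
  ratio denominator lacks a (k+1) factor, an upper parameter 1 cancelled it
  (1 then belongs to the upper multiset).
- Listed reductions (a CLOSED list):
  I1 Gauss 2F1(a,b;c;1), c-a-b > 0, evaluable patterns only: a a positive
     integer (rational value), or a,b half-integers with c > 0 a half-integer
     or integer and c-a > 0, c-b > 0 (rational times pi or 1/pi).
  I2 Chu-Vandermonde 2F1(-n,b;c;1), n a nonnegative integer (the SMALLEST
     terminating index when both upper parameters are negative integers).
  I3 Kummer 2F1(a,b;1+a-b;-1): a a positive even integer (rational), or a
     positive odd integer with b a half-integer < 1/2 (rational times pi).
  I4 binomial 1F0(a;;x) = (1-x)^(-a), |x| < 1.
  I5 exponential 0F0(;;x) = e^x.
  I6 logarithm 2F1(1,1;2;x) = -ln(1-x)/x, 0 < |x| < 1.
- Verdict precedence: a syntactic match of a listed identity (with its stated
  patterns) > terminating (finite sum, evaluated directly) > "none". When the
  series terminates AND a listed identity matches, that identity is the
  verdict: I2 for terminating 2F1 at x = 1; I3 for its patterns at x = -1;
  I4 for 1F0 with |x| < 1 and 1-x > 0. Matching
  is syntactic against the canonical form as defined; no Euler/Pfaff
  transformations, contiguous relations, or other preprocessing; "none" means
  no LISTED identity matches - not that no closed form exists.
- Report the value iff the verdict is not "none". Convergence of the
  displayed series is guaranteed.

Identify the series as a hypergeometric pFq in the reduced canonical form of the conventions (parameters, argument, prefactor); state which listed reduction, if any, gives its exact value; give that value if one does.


This is 3/4 * 1F0(-11; -; 5/6) in reduced canonical form. Verdict at x = 5/6: the binomial series (I4) matches (the 1F0 binomial series: exponent 11, x = 5/6). Exact value: 1/483729408.

Key step: t_0 = 3/4 here, and the product of the first k integers (C = 3/4) is k!.
Step ratio: r(k) = (5/6) * (k-11) / [(k+1)] - poly over poly, x = (5/6) from leading terms; C = 3/4 at k = 0.


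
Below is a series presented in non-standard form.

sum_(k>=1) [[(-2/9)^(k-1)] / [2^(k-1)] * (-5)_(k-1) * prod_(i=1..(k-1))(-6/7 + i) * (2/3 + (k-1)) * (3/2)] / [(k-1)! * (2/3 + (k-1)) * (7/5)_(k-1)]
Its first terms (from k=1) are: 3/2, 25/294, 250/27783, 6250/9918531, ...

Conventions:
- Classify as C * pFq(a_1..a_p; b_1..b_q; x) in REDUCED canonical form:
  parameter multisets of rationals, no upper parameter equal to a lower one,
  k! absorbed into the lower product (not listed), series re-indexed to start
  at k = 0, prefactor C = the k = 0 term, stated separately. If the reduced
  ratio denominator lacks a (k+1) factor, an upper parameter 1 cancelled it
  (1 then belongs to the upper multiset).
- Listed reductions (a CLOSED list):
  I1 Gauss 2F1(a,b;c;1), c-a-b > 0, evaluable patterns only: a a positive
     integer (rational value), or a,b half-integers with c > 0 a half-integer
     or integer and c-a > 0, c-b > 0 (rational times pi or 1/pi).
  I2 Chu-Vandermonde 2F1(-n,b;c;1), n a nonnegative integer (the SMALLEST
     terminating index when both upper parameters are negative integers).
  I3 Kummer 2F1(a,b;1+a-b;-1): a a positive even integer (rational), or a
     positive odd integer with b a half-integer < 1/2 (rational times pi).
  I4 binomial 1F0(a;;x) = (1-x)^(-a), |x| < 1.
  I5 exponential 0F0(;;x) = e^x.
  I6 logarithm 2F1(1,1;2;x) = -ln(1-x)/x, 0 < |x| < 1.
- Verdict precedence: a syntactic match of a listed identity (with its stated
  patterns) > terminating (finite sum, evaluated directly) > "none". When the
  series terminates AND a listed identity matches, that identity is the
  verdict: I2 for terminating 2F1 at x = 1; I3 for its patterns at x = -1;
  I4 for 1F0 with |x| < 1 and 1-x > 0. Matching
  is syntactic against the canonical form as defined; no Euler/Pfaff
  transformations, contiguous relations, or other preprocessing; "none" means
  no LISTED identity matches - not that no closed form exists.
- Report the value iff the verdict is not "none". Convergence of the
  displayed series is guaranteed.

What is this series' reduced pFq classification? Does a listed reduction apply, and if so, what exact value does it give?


Structural cue: x = (-1/9) and the factor k + 2/3 cancels (top and bottom), leaving prefactor 3/2.
Ratio: r(k) = (-1/9) * (k-5) (k+1/7) / [(k+7/5) (k+1)] - rational in k. x = (-1/9); t_0 = 3/2; negate the roots.

Reduced: x = -1/9, 2F1, upper = {-5, 1/7}, lower = {7/5}, C = 3/2. Verdict: terminating - upper parameter -5 makes this a finite sum (last index 5), evaluated exactly. Hence: 1694993017817/1062899537553.


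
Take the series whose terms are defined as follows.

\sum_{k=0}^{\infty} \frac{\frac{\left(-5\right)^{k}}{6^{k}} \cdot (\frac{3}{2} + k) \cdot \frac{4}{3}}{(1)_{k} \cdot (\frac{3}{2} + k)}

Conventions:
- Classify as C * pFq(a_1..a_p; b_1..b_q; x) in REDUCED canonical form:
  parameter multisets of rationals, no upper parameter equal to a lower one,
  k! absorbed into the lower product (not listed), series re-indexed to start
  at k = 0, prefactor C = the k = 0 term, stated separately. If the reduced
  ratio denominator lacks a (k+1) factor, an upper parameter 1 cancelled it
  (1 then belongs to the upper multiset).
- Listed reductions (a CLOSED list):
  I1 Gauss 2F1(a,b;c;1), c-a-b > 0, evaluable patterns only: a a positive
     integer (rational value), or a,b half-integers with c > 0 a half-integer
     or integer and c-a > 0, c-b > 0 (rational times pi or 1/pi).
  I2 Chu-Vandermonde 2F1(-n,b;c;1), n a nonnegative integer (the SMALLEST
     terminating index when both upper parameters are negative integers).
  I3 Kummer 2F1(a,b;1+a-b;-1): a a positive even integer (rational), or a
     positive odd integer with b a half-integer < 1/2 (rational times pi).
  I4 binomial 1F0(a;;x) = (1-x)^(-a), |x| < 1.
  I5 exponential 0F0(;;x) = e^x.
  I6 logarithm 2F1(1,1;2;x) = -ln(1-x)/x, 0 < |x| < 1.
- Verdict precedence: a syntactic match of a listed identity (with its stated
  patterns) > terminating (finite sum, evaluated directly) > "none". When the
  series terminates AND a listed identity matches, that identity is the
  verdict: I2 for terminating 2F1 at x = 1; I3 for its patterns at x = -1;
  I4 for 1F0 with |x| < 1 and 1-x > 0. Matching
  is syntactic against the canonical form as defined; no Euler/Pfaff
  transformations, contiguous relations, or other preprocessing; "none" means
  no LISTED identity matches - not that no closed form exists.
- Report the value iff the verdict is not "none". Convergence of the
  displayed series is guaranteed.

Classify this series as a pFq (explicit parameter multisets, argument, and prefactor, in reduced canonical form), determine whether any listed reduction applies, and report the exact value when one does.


Reduced: x = -\frac{5}{6}, 0F0, upper = {-}, lower = {-}, C = \frac{4}{3}. Verdict: the I5 exponential reduction matches (the 0F0 exponential series at x = -\frac{5}{6}). Its exact value is \frac{4}{3} \cdot e^{-\frac{5}{6}}.

Key step: with t_0 = \frac{4}{3}, the factor k + 3/2 cancels (top and bottom), leaving C = 4/3.
Ratio: r(k) = -\frac{5}{6} * 1 / [(k+1)] - rational in k. x = -\frac{5}{6}; t_0 = \frac{4}{3}; negate the roots.


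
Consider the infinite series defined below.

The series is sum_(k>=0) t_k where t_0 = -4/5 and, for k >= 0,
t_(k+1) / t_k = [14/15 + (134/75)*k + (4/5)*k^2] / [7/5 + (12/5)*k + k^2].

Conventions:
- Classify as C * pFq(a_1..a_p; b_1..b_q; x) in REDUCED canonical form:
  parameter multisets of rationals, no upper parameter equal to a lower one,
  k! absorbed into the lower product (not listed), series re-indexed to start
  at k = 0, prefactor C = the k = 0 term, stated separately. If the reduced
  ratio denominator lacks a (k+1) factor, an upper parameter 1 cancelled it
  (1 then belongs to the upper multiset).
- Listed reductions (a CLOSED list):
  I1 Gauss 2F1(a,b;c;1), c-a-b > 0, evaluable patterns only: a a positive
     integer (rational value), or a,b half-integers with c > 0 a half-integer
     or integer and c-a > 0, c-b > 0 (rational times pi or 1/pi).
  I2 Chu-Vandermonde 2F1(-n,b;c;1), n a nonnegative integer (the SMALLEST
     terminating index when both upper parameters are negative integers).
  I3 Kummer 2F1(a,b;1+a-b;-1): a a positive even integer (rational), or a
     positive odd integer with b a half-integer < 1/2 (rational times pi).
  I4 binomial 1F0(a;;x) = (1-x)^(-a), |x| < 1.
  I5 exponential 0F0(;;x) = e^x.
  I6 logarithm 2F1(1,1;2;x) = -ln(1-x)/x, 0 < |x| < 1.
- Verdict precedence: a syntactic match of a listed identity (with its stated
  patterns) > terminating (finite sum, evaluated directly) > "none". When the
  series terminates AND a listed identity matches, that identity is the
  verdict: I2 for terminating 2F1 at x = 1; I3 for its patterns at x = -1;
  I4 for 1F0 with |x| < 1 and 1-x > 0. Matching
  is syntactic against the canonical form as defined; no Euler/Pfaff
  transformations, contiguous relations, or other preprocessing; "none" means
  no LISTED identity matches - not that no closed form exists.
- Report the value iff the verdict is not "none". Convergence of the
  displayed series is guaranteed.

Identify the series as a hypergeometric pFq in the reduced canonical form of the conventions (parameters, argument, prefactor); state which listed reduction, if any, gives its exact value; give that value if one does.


Reduced: x = 4/5, 1F0, upper = {5/6}, lower = {-}, C = -4/5. Verdict: this is the I4 binomial reduction (the 1F0 binomial series: exponent -5/6, x = 4/5). Value: (-4/5) * (1/5)^(-5/6).

The tell: from the first term -4/5: factor the ratio over Q (C = -4/5): negated roots = parameters.
Term ratio: r(k) = (4/5) * (k+5/6) / [(k+1)] - rational in k, leading ratio (4/5); with t_0 = -4/5, classification follows.
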